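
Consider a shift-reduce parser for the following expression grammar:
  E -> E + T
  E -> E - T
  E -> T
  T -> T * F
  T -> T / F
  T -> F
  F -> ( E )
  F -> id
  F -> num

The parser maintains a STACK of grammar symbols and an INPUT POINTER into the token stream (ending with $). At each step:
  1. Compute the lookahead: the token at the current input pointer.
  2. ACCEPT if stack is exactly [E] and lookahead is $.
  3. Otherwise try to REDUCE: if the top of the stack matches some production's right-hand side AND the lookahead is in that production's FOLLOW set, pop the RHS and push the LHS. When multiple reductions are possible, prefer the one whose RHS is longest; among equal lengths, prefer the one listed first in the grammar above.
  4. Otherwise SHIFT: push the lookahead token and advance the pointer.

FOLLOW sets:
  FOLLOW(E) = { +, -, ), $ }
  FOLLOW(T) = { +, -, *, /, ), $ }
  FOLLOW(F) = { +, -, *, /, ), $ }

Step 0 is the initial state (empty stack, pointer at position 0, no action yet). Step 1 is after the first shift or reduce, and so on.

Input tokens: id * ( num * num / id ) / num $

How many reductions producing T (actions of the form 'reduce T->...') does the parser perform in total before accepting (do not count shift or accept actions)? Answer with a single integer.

Answer: 6

Derivation:
Step 1: shift id. Stack=[id] ptr=1 lookahead=* remaining=[* ( num * num / id ) / num $]
Step 2: reduce F->id. Stack=[F] ptr=1 lookahead=* remaining=[* ( num * num / id ) / num $]
Step 3: reduce T->F. Stack=[T] ptr=1 lookahead=* remaining=[* ( num * num / id ) / num $]
Step 4: shift *. Stack=[T *] ptr=2 lookahead=( remaining=[( num * num / id ) / num $]
Step 5: shift (. Stack=[T * (] ptr=3 lookahead=num remaining=[num * num / id ) / num $]
Step 6: shift num. Stack=[T * ( num] ptr=4 lookahead=* remaining=[* num / id ) / num $]
Step 7: reduce F->num. Stack=[T * ( F] ptr=4 lookahead=* remaining=[* num / id ) / num $]
Step 8: reduce T->F. Stack=[T * ( T] ptr=4 lookahead=* remaining=[* num / id ) / num $]
Step 9: shift *. Stack=[T * ( T *] ptr=5 lookahead=num remaining=[num / id ) / num $]
Step 10: shift num. Stack=[T * ( T * num] ptr=6 lookahead=/ remaining=[/ id ) / num $]
Step 11: reduce F->num. Stack=[T * ( T * F] ptr=6 lookahead=/ remaining=[/ id ) / num $]
Step 12: reduce T->T * F. Stack=[T * ( T] ptr=6 lookahead=/ remaining=[/ id ) / num $]
Step 13: shift /. Stack=[T * ( T /] ptr=7 lookahead=id remaining=[id ) / num $]
Step 14: shift id. Stack=[T * ( T / id] ptr=8 lookahead=) remaining=[) / num $]
Step 15: reduce F->id. Stack=[T * ( T / F] ptr=8 lookahead=) remaining=[) / num $]
Step 16: reduce T->T / F. Stack=[T * ( T] ptr=8 lookahead=) remaining=[) / num $]
Step 17: reduce E->T. Stack=[T * ( E] ptr=8 lookahead=) remaining=[) / num $]
Step 18: shift ). Stack=[T * ( E )] ptr=9 lookahead=/ remaining=[/ num $]
Step 19: reduce F->( E ). Stack=[T * F] ptr=9 lookahead=/ remaining=[/ num $]
Step 20: reduce T->T * F. Stack=[T] ptr=9 lookahead=/ remaining=[/ num $]
Step 21: shift /. Stack=[T /] ptr=10 lookahead=num remaining=[num $]
Step 22: shift num. Stack=[T / num] ptr=11 lookahead=$ remaining=[$]
Step 23: reduce F->num. Stack=[T / F] ptr=11 lookahead=$ remaining=[$]
Step 24: reduce T->T / F. Stack=[T] ptr=11 lookahead=$ remaining=[$]
Step 25: reduce E->T. Stack=[E] ptr=11 lookahead=$ remaining=[$]
Step 26: accept. Stack=[E] ptr=11 lookahead=$ remaining=[$]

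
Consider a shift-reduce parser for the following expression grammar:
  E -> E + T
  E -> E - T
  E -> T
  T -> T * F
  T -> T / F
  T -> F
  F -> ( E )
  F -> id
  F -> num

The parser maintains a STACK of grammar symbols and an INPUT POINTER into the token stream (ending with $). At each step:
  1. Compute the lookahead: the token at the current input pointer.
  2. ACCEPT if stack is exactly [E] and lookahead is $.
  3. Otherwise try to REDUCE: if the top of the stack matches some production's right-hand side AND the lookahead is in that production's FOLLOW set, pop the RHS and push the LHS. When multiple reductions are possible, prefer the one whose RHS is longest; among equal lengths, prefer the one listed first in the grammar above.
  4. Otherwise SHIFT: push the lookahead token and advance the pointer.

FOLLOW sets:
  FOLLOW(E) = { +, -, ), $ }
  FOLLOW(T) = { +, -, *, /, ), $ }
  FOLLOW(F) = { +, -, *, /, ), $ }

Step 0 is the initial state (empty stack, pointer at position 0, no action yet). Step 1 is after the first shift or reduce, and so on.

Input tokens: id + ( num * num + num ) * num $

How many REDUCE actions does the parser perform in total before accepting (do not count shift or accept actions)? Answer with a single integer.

Step 1: shift id. Stack=[id] ptr=1 lookahead=+ remaining=[+ ( num * num + num ) * num $]
Step 2: reduce F->id. Stack=[F] ptr=1 lookahead=+ remaining=[+ ( num * num + num ) * num $]
Step 3: reduce T->F. Stack=[T] ptr=1 lookahead=+ remaining=[+ ( num * num + num ) * num $]
Step 4: reduce E->T. Stack=[E] ptr=1 lookahead=+ remaining=[+ ( num * num + num ) * num $]
Step 5: shift +. Stack=[E +] ptr=2 lookahead=( remaining=[( num * num + num ) * num $]
Step 6: shift (. Stack=[E + (] ptr=3 lookahead=num remaining=[num * num + num ) * num $]
Step 7: shift num. Stack=[E + ( num] ptr=4 lookahead=* remaining=[* num + num ) * num $]
Step 8: reduce F->num. Stack=[E + ( F] ptr=4 lookahead=* remaining=[* num + num ) * num $]
Step 9: reduce T->F. Stack=[E + ( T] ptr=4 lookahead=* remaining=[* num + num ) * num $]
Step 10: shift *. Stack=[E + ( T *] ptr=5 lookahead=num remaining=[num + num ) * num $]
Step 11: shift num. Stack=[E + ( T * num] ptr=6 lookahead=+ remaining=[+ num ) * num $]
Step 12: reduce F->num. Stack=[E + ( T * F] ptr=6 lookahead=+ remaining=[+ num ) * num $]
Step 13: reduce T->T * F. Stack=[E + ( T] ptr=6 lookahead=+ remaining=[+ num ) * num $]
Step 14: reduce E->T. Stack=[E + ( E] ptr=6 lookahead=+ remaining=[+ num ) * num $]
Step 15: shift +. Stack=[E + ( E +] ptr=7 lookahead=num remaining=[num ) * num $]
Step 16: shift num. Stack=[E + ( E + num] ptr=8 lookahead=) remaining=[) * num $]
Step 17: reduce F->num. Stack=[E + ( E + F] ptr=8 lookahead=) remaining=[) * num $]
Step 18: reduce T->F. Stack=[E + ( E + T] ptr=8 lookahead=) remaining=[) * num $]
Step 19: reduce E->E + T. Stack=[E + ( E] ptr=8 lookahead=) remaining=[) * num $]
Step 20: shift ). Stack=[E + ( E )] ptr=9 lookahead=* remaining=[* num $]
Step 21: reduce F->( E ). Stack=[E + F] ptr=9 lookahead=* remaining=[* num $]
Step 22: reduce T->F. Stack=[E + T] ptr=9 lookahead=* remaining=[* num $]
Step 23: shift *. Stack=[E + T *] ptr=10 lookahead=num remaining=[num $]
Step 24: shift num. Stack=[E + T * num] ptr=11 lookahead=$ remaining=[$]
Step 25: reduce F->num. Stack=[E + T * F] ptr=11 lookahead=$ remaining=[$]
Step 26: reduce T->T * F. Stack=[E + T] ptr=11 lookahead=$ remaining=[$]
Step 27: reduce E->E + T. Stack=[E] ptr=11 lookahead=$ remaining=[$]
Step 28: accept. Stack=[E] ptr=11 lookahead=$ remaining=[$]

Answer: 16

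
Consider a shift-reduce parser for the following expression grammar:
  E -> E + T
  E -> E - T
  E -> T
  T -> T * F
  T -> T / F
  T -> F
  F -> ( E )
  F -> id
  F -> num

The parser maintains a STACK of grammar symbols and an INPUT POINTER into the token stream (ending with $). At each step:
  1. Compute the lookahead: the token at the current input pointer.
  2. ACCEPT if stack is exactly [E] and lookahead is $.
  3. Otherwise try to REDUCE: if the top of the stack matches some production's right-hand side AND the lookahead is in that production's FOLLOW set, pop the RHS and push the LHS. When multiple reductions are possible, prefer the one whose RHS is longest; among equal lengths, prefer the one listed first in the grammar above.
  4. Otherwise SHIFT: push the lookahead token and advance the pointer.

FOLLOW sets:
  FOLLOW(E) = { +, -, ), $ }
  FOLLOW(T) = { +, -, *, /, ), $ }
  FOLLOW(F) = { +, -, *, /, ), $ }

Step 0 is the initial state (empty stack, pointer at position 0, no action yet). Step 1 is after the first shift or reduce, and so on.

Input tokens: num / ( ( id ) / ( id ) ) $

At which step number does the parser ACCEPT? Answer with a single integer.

Step 1: shift num. Stack=[num] ptr=1 lookahead=/ remaining=[/ ( ( id ) / ( id ) ) $]
Step 2: reduce F->num. Stack=[F] ptr=1 lookahead=/ remaining=[/ ( ( id ) / ( id ) ) $]
Step 3: reduce T->F. Stack=[T] ptr=1 lookahead=/ remaining=[/ ( ( id ) / ( id ) ) $]
Step 4: shift /. Stack=[T /] ptr=2 lookahead=( remaining=[( ( id ) / ( id ) ) $]
Step 5: shift (. Stack=[T / (] ptr=3 lookahead=( remaining=[( id ) / ( id ) ) $]
Step 6: shift (. Stack=[T / ( (] ptr=4 lookahead=id remaining=[id ) / ( id ) ) $]
Step 7: shift id. Stack=[T / ( ( id] ptr=5 lookahead=) remaining=[) / ( id ) ) $]
Step 8: reduce F->id. Stack=[T / ( ( F] ptr=5 lookahead=) remaining=[) / ( id ) ) $]
Step 9: reduce T->F. Stack=[T / ( ( T] ptr=5 lookahead=) remaining=[) / ( id ) ) $]
Step 10: reduce E->T. Stack=[T / ( ( E] ptr=5 lookahead=) remaining=[) / ( id ) ) $]
Step 11: shift ). Stack=[T / ( ( E )] ptr=6 lookahead=/ remaining=[/ ( id ) ) $]
Step 12: reduce F->( E ). Stack=[T / ( F] ptr=6 lookahead=/ remaining=[/ ( id ) ) $]
Step 13: reduce T->F. Stack=[T / ( T] ptr=6 lookahead=/ remaining=[/ ( id ) ) $]
Step 14: shift /. Stack=[T / ( T /] ptr=7 lookahead=( remaining=[( id ) ) $]
Step 15: shift (. Stack=[T / ( T / (] ptr=8 lookahead=id remaining=[id ) ) $]
Step 16: shift id. Stack=[T / ( T / ( id] ptr=9 lookahead=) remaining=[) ) $]
Step 17: reduce F->id. Stack=[T / ( T / ( F] ptr=9 lookahead=) remaining=[) ) $]
Step 18: reduce T->F. Stack=[T / ( T / ( T] ptr=9 lookahead=) remaining=[) ) $]
Step 19: reduce E->T. Stack=[T / ( T / ( E] ptr=9 lookahead=) remaining=[) ) $]
Step 20: shift ). Stack=[T / ( T / ( E )] ptr=10 lookahead=) remaining=[) $]
Step 21: reduce F->( E ). Stack=[T / ( T / F] ptr=10 lookahead=) remaining=[) $]
Step 22: reduce T->T / F. Stack=[T / ( T] ptr=10 lookahead=) remaining=[) $]
Step 23: reduce E->T. Stack=[T / ( E] ptr=10 lookahead=) remaining=[) $]
Step 24: shift ). Stack=[T / ( E )] ptr=11 lookahead=$ remaining=[$]
Step 25: reduce F->( E ). Stack=[T / F] ptr=11 lookahead=$ remaining=[$]
Step 26: reduce T->T / F. Stack=[T] ptr=11 lookahead=$ remaining=[$]
Step 27: reduce E->T. Stack=[E] ptr=11 lookahead=$ remaining=[$]
Step 28: accept. Stack=[E] ptr=11 lookahead=$ remaining=[$]

Answer: 28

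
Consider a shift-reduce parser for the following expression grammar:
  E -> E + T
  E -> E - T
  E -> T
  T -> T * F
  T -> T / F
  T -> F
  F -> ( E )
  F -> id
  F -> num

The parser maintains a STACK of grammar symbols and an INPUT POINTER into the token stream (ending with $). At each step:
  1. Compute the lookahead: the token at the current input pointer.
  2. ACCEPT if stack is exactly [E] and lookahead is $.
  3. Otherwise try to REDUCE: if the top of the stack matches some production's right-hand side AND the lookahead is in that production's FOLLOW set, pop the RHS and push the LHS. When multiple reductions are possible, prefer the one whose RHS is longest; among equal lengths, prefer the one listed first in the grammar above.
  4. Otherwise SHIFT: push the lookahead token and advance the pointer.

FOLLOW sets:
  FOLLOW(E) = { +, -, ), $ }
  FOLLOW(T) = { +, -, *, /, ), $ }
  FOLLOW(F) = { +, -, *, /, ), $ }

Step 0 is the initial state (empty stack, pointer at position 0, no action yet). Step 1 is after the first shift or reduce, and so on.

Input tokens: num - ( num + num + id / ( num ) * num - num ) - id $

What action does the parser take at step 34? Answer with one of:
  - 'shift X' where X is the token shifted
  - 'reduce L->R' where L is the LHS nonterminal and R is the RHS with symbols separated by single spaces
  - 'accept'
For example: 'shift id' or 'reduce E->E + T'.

Answer: shift -

Derivation:
Step 1: shift num. Stack=[num] ptr=1 lookahead=- remaining=[- ( num + num + id / ( num ) * num - num ) - id $]
Step 2: reduce F->num. Stack=[F] ptr=1 lookahead=- remaining=[- ( num + num + id / ( num ) * num - num ) - id $]
Step 3: reduce T->F. Stack=[T] ptr=1 lookahead=- remaining=[- ( num + num + id / ( num ) * num - num ) - id $]
Step 4: reduce E->T. Stack=[E] ptr=1 lookahead=- remaining=[- ( num + num + id / ( num ) * num - num ) - id $]
Step 5: shift -. Stack=[E -] ptr=2 lookahead=( remaining=[( num + num + id / ( num ) * num - num ) - id $]
Step 6: shift (. Stack=[E - (] ptr=3 lookahead=num remaining=[num + num + id / ( num ) * num - num ) - id $]
Step 7: shift num. Stack=[E - ( num] ptr=4 lookahead=+ remaining=[+ num + id / ( num ) * num - num ) - id $]
Step 8: reduce F->num. Stack=[E - ( F] ptr=4 lookahead=+ remaining=[+ num + id / ( num ) * num - num ) - id $]
Step 9: reduce T->F. Stack=[E - ( T] ptr=4 lookahead=+ remaining=[+ num + id / ( num ) * num - num ) - id $]
Step 10: reduce E->T. Stack=[E - ( E] ptr=4 lookahead=+ remaining=[+ num + id / ( num ) * num - num ) - id $]
Step 11: shift +. Stack=[E - ( E +] ptr=5 lookahead=num remaining=[num + id / ( num ) * num - num ) - id $]
Step 12: shift num. Stack=[E - ( E + num] ptr=6 lookahead=+ remaining=[+ id / ( num ) * num - num ) - id $]
Step 13: reduce F->num. Stack=[E - ( E + F] ptr=6 lookahead=+ remaining=[+ id / ( num ) * num - num ) - id $]
Step 14: reduce T->F. Stack=[E - ( E + T] ptr=6 lookahead=+ remaining=[+ id / ( num ) * num - num ) - id $]
Step 15: reduce E->E + T. Stack=[E - ( E] ptr=6 lookahead=+ remaining=[+ id / ( num ) * num - num ) - id $]
Step 16: shift +. Stack=[E - ( E +] ptr=7 lookahead=id remaining=[id / ( num ) * num - num ) - id $]
Step 17: shift id. Stack=[E - ( E + id] ptr=8 lookahead=/ remaining=[/ ( num ) * num - num ) - id $]
Step 18: reduce F->id. Stack=[E - ( E + F] ptr=8 lookahead=/ remaining=[/ ( num ) * num - num ) - id $]
Step 19: reduce T->F. Stack=[E - ( E + T] ptr=8 lookahead=/ remaining=[/ ( num ) * num - num ) - id $]
Step 20: shift /. Stack=[E - ( E + T /] ptr=9 lookahead=( remaining=[( num ) * num - num ) - id $]
Step 21: shift (. Stack=[E - ( E + T / (] ptr=10 lookahead=num remaining=[num ) * num - num ) - id $]
Step 22: shift num. Stack=[E - ( E + T / ( num] ptr=11 lookahead=) remaining=[) * num - num ) - id $]
Step 23: reduce F->num. Stack=[E - ( E + T / ( F] ptr=11 lookahead=) remaining=[) * num - num ) - id $]
Step 24: reduce T->F. Stack=[E - ( E + T / ( T] ptr=11 lookahead=) remaining=[) * num - num ) - id $]
Step 25: reduce E->T. Stack=[E - ( E + T / ( E] ptr=11 lookahead=) remaining=[) * num - num ) - id $]
Step 26: shift ). Stack=[E - ( E + T / ( E )] ptr=12 lookahead=* remaining=[* num - num ) - id $]
Step 27: reduce F->( E ). Stack=[E - ( E + T / F] ptr=12 lookahead=* remaining=[* num - num ) - id $]
Step 28: reduce T->T / F. Stack=[E - ( E + T] ptr=12 lookahead=* remaining=[* num - num ) - id $]
Step 29: shift *. Stack=[E - ( E + T *] ptr=13 lookahead=num remaining=[num - num ) - id $]
Step 30: shift num. Stack=[E - ( E + T * num] ptr=14 lookahead=- remaining=[- num ) - id $]
Step 31: reduce F->num. Stack=[E - ( E + T * F] ptr=14 lookahead=- remaining=[- num ) - id $]
Step 32: reduce T->T * F. Stack=[E - ( E + T] ptr=14 lookahead=- remaining=[- num ) - id $]
Step 33: reduce E->E + T. Stack=[E - ( E] ptr=14 lookahead=- remaining=[- num ) - id $]
Step 34: shift -. Stack=[E - ( E -] ptr=15 lookahead=num remaining=[num ) - id $]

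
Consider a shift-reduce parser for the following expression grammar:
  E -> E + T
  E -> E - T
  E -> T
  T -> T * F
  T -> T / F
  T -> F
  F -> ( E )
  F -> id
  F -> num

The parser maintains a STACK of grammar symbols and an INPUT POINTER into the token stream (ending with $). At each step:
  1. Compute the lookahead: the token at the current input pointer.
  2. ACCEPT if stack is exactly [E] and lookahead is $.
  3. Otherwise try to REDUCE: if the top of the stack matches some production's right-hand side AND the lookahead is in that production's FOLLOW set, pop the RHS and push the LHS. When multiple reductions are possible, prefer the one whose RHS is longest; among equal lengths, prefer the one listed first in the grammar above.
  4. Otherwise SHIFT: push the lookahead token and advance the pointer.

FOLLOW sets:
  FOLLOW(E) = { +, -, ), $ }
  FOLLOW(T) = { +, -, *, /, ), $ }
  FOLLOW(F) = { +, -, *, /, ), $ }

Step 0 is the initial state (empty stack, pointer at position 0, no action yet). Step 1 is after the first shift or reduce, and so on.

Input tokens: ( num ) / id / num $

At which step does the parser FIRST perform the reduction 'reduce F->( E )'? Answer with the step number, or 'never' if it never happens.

Step 1: shift (. Stack=[(] ptr=1 lookahead=num remaining=[num ) / id / num $]
Step 2: shift num. Stack=[( num] ptr=2 lookahead=) remaining=[) / id / num $]
Step 3: reduce F->num. Stack=[( F] ptr=2 lookahead=) remaining=[) / id / num $]
Step 4: reduce T->F. Stack=[( T] ptr=2 lookahead=) remaining=[) / id / num $]
Step 5: reduce E->T. Stack=[( E] ptr=2 lookahead=) remaining=[) / id / num $]
Step 6: shift ). Stack=[( E )] ptr=3 lookahead=/ remaining=[/ id / num $]
Step 7: reduce F->( E ). Stack=[F] ptr=3 lookahead=/ remaining=[/ id / num $]

Answer: 7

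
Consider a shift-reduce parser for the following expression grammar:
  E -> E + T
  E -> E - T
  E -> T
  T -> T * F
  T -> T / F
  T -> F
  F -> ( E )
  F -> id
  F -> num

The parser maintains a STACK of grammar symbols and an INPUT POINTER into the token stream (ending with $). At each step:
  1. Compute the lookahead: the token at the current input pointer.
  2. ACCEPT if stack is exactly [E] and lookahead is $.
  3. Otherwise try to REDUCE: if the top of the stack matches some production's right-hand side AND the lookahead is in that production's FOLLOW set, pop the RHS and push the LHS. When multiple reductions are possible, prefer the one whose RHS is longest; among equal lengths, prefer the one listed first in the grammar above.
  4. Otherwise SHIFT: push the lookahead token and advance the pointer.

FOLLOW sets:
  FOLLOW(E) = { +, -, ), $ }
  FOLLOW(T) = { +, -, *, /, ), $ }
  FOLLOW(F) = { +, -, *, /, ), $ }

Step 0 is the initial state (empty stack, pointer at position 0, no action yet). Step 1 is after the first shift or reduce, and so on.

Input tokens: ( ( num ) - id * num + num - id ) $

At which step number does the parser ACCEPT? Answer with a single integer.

Answer: 34

Derivation:
Step 1: shift (. Stack=[(] ptr=1 lookahead=( remaining=[( num ) - id * num + num - id ) $]
Step 2: shift (. Stack=[( (] ptr=2 lookahead=num remaining=[num ) - id * num + num - id ) $]
Step 3: shift num. Stack=[( ( num] ptr=3 lookahead=) remaining=[) - id * num + num - id ) $]
Step 4: reduce F->num. Stack=[( ( F] ptr=3 lookahead=) remaining=[) - id * num + num - id ) $]
Step 5: reduce T->F. Stack=[( ( T] ptr=3 lookahead=) remaining=[) - id * num + num - id ) $]
Step 6: reduce E->T. Stack=[( ( E] ptr=3 lookahead=) remaining=[) - id * num + num - id ) $]
Step 7: shift ). Stack=[( ( E )] ptr=4 lookahead=- remaining=[- id * num + num - id ) $]
Step 8: reduce F->( E ). Stack=[( F] ptr=4 lookahead=- remaining=[- id * num + num - id ) $]
Step 9: reduce T->F. Stack=[( T] ptr=4 lookahead=- remaining=[- id * num + num - id ) $]
Step 10: reduce E->T. Stack=[( E] ptr=4 lookahead=- remaining=[- id * num + num - id ) $]
Step 11: shift -. Stack=[( E -] ptr=5 lookahead=id remaining=[id * num + num - id ) $]
Step 12: shift id. Stack=[( E - id] ptr=6 lookahead=* remaining=[* num + num - id ) $]
Step 13: reduce F->id. Stack=[( E - F] ptr=6 lookahead=* remaining=[* num + num - id ) $]
Step 14: reduce T->F. Stack=[( E - T] ptr=6 lookahead=* remaining=[* num + num - id ) $]
Step 15: shift *. Stack=[( E - T *] ptr=7 lookahead=num remaining=[num + num - id ) $]
Step 16: shift num. Stack=[( E - T * num] ptr=8 lookahead=+ remaining=[+ num - id ) $]
Step 17: reduce F->num. Stack=[( E - T * F] ptr=8 lookahead=+ remaining=[+ num - id ) $]
Step 18: reduce T->T * F. Stack=[( E - T] ptr=8 lookahead=+ remaining=[+ num - id ) $]
Step 19: reduce E->E - T. Stack=[( E] ptr=8 lookahead=+ remaining=[+ num - id ) $]
Step 20: shift +. Stack=[( E +] ptr=9 lookahead=num remaining=[num - id ) $]
Step 21: shift num. Stack=[( E + num] ptr=10 lookahead=- remaining=[- id ) $]
Step 22: reduce F->num. Stack=[( E + F] ptr=10 lookahead=- remaining=[- id ) $]
Step 23: reduce T->F. Stack=[( E + T] ptr=10 lookahead=- remaining=[- id ) $]
Step 24: reduce E->E + T. Stack=[( E] ptr=10 lookahead=- remaining=[- id ) $]
Step 25: shift -. Stack=[( E -] ptr=11 lookahead=id remaining=[id ) $]
Step 26: shift id. Stack=[( E - id] ptr=12 lookahead=) remaining=[) $]
Step 27: reduce F->id. Stack=[( E - F] ptr=12 lookahead=) remaining=[) $]
Step 28: reduce T->F. Stack=[( E - T] ptr=12 lookahead=) remaining=[) $]
Step 29: reduce E->E - T. Stack=[( E] ptr=12 lookahead=) remaining=[) $]
Step 30: shift ). Stack=[( E )] ptr=13 lookahead=$ remaining=[$]
Step 31: reduce F->( E ). Stack=[F] ptr=13 lookahead=$ remaining=[$]
Step 32: reduce T->F. Stack=[T] ptr=13 lookahead=$ remaining=[$]
Step 33: reduce E->T. Stack=[E] ptr=13 lookahead=$ remaining=[$]
Step 34: accept. Stack=[E] ptr=13 lookahead=$ remaining=[$]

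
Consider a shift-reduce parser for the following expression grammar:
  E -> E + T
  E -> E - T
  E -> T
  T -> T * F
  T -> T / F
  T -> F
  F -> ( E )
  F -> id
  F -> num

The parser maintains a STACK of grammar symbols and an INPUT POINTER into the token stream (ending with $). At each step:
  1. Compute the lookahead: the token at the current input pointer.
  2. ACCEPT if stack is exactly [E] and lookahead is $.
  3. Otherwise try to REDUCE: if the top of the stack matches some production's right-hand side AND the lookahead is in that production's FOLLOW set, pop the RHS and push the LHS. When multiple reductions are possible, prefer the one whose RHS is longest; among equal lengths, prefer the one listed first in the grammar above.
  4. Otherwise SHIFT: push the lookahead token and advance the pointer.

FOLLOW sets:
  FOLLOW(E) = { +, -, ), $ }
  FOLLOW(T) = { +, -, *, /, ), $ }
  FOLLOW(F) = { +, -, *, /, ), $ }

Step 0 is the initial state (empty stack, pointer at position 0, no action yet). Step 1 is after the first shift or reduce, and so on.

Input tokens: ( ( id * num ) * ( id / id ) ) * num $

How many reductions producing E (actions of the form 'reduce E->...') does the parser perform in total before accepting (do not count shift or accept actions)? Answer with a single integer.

Step 1: shift (. Stack=[(] ptr=1 lookahead=( remaining=[( id * num ) * ( id / id ) ) * num $]
Step 2: shift (. Stack=[( (] ptr=2 lookahead=id remaining=[id * num ) * ( id / id ) ) * num $]
Step 3: shift id. Stack=[( ( id] ptr=3 lookahead=* remaining=[* num ) * ( id / id ) ) * num $]
Step 4: reduce F->id. Stack=[( ( F] ptr=3 lookahead=* remaining=[* num ) * ( id / id ) ) * num $]
Step 5: reduce T->F. Stack=[( ( T] ptr=3 lookahead=* remaining=[* num ) * ( id / id ) ) * num $]
Step 6: shift *. Stack=[( ( T *] ptr=4 lookahead=num remaining=[num ) * ( id / id ) ) * num $]
Step 7: shift num. Stack=[( ( T * num] ptr=5 lookahead=) remaining=[) * ( id / id ) ) * num $]
Step 8: reduce F->num. Stack=[( ( T * F] ptr=5 lookahead=) remaining=[) * ( id / id ) ) * num $]
Step 9: reduce T->T * F. Stack=[( ( T] ptr=5 lookahead=) remaining=[) * ( id / id ) ) * num $]
Step 10: reduce E->T. Stack=[( ( E] ptr=5 lookahead=) remaining=[) * ( id / id ) ) * num $]
Step 11: shift ). Stack=[( ( E )] ptr=6 lookahead=* remaining=[* ( id / id ) ) * num $]
Step 12: reduce F->( E ). Stack=[( F] ptr=6 lookahead=* remaining=[* ( id / id ) ) * num $]
Step 13: reduce T->F. Stack=[( T] ptr=6 lookahead=* remaining=[* ( id / id ) ) * num $]
Step 14: shift *. Stack=[( T *] ptr=7 lookahead=( remaining=[( id / id ) ) * num $]
Step 15: shift (. Stack=[( T * (] ptr=8 lookahead=id remaining=[id / id ) ) * num $]
Step 16: shift id. Stack=[( T * ( id] ptr=9 lookahead=/ remaining=[/ id ) ) * num $]
Step 17: reduce F->id. Stack=[( T * ( F] ptr=9 lookahead=/ remaining=[/ id ) ) * num $]
Step 18: reduce T->F. Stack=[( T * ( T] ptr=9 lookahead=/ remaining=[/ id ) ) * num $]
Step 19: shift /. Stack=[( T * ( T /] ptr=10 lookahead=id remaining=[id ) ) * num $]
Step 20: shift id. Stack=[( T * ( T / id] ptr=11 lookahead=) remaining=[) ) * num $]
Step 21: reduce F->id. Stack=[( T * ( T / F] ptr=11 lookahead=) remaining=[) ) * num $]
Step 22: reduce T->T / F. Stack=[( T * ( T] ptr=11 lookahead=) remaining=[) ) * num $]
Step 23: reduce E->T. Stack=[( T * ( E] ptr=11 lookahead=) remaining=[) ) * num $]
Step 24: shift ). Stack=[( T * ( E )] ptr=12 lookahead=) remaining=[) * num $]
Step 25: reduce F->( E ). Stack=[( T * F] ptr=12 lookahead=) remaining=[) * num $]
Step 26: reduce T->T * F. Stack=[( T] ptr=12 lookahead=) remaining=[) * num $]
Step 27: reduce E->T. Stack=[( E] ptr=12 lookahead=) remaining=[) * num $]
Step 28: shift ). Stack=[( E )] ptr=13 lookahead=* remaining=[* num $]
Step 29: reduce F->( E ). Stack=[F] ptr=13 lookahead=* remaining=[* num $]
Step 30: reduce T->F. Stack=[T] ptr=13 lookahead=* remaining=[* num $]
Step 31: shift *. Stack=[T *] ptr=14 lookahead=num remaining=[num $]
Step 32: shift num. Stack=[T * num] ptr=15 lookahead=$ remaining=[$]
Step 33: reduce F->num. Stack=[T * F] ptr=15 lookahead=$ remaining=[$]
Step 34: reduce T->T * F. Stack=[T] ptr=15 lookahead=$ remaining=[$]
Step 35: reduce E->T. Stack=[E] ptr=15 lookahead=$ remaining=[$]
Step 36: accept. Stack=[E] ptr=15 lookahead=$ remaining=[$]

Answer: 4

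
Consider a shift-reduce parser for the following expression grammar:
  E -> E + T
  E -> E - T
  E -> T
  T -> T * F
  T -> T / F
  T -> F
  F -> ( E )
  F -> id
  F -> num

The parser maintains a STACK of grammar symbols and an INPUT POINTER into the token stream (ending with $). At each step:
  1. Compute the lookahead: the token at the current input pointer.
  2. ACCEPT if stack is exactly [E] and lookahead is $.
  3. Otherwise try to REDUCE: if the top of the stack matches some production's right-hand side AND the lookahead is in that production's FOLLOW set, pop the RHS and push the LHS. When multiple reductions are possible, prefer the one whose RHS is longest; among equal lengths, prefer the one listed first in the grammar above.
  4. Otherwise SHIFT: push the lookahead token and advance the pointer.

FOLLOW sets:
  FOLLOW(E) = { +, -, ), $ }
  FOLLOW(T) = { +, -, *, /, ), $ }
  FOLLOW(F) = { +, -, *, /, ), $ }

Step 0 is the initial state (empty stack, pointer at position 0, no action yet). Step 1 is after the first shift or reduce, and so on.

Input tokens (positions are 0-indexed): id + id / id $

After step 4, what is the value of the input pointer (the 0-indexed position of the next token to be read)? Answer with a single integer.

Step 1: shift id. Stack=[id] ptr=1 lookahead=+ remaining=[+ id / id $]
Step 2: reduce F->id. Stack=[F] ptr=1 lookahead=+ remaining=[+ id / id $]
Step 3: reduce T->F. Stack=[T] ptr=1 lookahead=+ remaining=[+ id / id $]
Step 4: reduce E->T. Stack=[E] ptr=1 lookahead=+ remaining=[+ id / id $]

Answer: 1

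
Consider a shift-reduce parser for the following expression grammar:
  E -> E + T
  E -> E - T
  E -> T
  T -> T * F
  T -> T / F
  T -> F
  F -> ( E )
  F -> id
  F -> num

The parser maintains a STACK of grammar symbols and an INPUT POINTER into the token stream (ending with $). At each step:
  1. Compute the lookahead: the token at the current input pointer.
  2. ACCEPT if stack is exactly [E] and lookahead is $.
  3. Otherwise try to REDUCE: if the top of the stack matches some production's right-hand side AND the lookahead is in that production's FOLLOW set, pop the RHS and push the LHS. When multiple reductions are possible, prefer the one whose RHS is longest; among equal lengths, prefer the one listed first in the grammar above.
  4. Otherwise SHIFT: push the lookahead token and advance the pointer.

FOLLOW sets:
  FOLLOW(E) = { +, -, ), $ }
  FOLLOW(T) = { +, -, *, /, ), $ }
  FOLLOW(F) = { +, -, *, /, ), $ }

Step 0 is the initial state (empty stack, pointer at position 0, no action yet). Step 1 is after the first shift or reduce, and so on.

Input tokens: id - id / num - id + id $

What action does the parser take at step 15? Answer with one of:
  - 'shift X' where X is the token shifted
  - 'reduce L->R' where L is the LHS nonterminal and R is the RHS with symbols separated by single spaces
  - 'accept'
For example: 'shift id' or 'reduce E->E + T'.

Step 1: shift id. Stack=[id] ptr=1 lookahead=- remaining=[- id / num - id + id $]
Step 2: reduce F->id. Stack=[F] ptr=1 lookahead=- remaining=[- id / num - id + id $]
Step 3: reduce T->F. Stack=[T] ptr=1 lookahead=- remaining=[- id / num - id + id $]
Step 4: reduce E->T. Stack=[E] ptr=1 lookahead=- remaining=[- id / num - id + id $]
Step 5: shift -. Stack=[E -] ptr=2 lookahead=id remaining=[id / num - id + id $]
Step 6: shift id. Stack=[E - id] ptr=3 lookahead=/ remaining=[/ num - id + id $]
Step 7: reduce F->id. Stack=[E - F] ptr=3 lookahead=/ remaining=[/ num - id + id $]
Step 8: reduce T->F. Stack=[E - T] ptr=3 lookahead=/ remaining=[/ num - id + id $]
Step 9: shift /. Stack=[E - T /] ptr=4 lookahead=num remaining=[num - id + id $]
Step 10: shift num. Stack=[E - T / num] ptr=5 lookahead=- remaining=[- id + id $]
Step 11: reduce F->num. Stack=[E - T / F] ptr=5 lookahead=- remaining=[- id + id $]
Step 12: reduce T->T / F. Stack=[E - T] ptr=5 lookahead=- remaining=[- id + id $]
Step 13: reduce E->E - T. Stack=[E] ptr=5 lookahead=- remaining=[- id + id $]
Step 14: shift -. Stack=[E -] ptr=6 lookahead=id remaining=[id + id $]
Step 15: shift id. Stack=[E - id] ptr=7 lookahead=+ remaining=[+ id $]

Answer: shift id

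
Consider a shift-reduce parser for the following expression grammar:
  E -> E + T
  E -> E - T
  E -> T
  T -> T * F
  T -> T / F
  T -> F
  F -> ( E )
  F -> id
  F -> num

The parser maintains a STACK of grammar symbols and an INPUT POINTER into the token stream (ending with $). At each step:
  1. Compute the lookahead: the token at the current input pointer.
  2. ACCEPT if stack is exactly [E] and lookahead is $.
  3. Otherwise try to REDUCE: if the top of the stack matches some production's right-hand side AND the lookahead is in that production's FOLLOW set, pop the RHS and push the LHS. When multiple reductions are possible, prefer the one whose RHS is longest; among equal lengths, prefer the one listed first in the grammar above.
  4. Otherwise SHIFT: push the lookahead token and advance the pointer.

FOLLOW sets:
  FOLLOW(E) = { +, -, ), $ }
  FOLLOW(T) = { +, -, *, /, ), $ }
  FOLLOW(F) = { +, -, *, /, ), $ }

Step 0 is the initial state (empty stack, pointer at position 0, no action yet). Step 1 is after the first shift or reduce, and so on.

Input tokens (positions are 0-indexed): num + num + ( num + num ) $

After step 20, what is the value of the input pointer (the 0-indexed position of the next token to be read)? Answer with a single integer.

Answer: 8

Derivation:
Step 1: shift num. Stack=[num] ptr=1 lookahead=+ remaining=[+ num + ( num + num ) $]
Step 2: reduce F->num. Stack=[F] ptr=1 lookahead=+ remaining=[+ num + ( num + num ) $]
Step 3: reduce T->F. Stack=[T] ptr=1 lookahead=+ remaining=[+ num + ( num + num ) $]
Step 4: reduce E->T. Stack=[E] ptr=1 lookahead=+ remaining=[+ num + ( num + num ) $]
Step 5: shift +. Stack=[E +] ptr=2 lookahead=num remaining=[num + ( num + num ) $]
Step 6: shift num. Stack=[E + num] ptr=3 lookahead=+ remaining=[+ ( num + num ) $]
Step 7: reduce F->num. Stack=[E + F] ptr=3 lookahead=+ remaining=[+ ( num + num ) $]
Step 8: reduce T->F. Stack=[E + T] ptr=3 lookahead=+ remaining=[+ ( num + num ) $]
Step 9: reduce E->E + T. Stack=[E] ptr=3 lookahead=+ remaining=[+ ( num + num ) $]
Step 10: shift +. Stack=[E +] ptr=4 lookahead=( remaining=[( num + num ) $]
Step 11: shift (. Stack=[E + (] ptr=5 lookahead=num remaining=[num + num ) $]
Step 12: shift num. Stack=[E + ( num] ptr=6 lookahead=+ remaining=[+ num ) $]
Step 13: reduce F->num. Stack=[E + ( F] ptr=6 lookahead=+ remaining=[+ num ) $]
Step 14: reduce T->F. Stack=[E + ( T] ptr=6 lookahead=+ remaining=[+ num ) $]
Step 15: reduce E->T. Stack=[E + ( E] ptr=6 lookahead=+ remaining=[+ num ) $]
Step 16: shift +. Stack=[E + ( E +] ptr=7 lookahead=num remaining=[num ) $]
Step 17: shift num. Stack=[E + ( E + num] ptr=8 lookahead=) remaining=[) $]
Step 18: reduce F->num. Stack=[E + ( E + F] ptr=8 lookahead=) remaining=[) $]
Step 19: reduce T->F. Stack=[E + ( E + T] ptr=8 lookahead=) remaining=[) $]
Step 20: reduce E->E + T. Stack=[E + ( E] ptr=8 lookahead=) remaining=[) $]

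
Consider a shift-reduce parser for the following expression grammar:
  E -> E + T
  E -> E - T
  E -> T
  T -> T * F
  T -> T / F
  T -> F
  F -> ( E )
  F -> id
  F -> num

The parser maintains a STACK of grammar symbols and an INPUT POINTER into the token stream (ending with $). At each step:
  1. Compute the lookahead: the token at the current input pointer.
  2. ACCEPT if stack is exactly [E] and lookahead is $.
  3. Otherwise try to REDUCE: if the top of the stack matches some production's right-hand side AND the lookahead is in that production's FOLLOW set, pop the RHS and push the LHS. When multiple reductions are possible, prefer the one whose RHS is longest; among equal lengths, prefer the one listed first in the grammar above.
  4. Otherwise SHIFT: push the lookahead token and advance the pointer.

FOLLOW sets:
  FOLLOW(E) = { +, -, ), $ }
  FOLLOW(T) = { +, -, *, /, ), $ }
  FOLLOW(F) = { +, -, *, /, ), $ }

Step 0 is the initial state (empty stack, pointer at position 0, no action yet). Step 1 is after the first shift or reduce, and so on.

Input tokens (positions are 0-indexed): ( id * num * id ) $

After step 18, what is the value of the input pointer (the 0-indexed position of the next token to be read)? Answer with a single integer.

Step 1: shift (. Stack=[(] ptr=1 lookahead=id remaining=[id * num * id ) $]
Step 2: shift id. Stack=[( id] ptr=2 lookahead=* remaining=[* num * id ) $]
Step 3: reduce F->id. Stack=[( F] ptr=2 lookahead=* remaining=[* num * id ) $]
Step 4: reduce T->F. Stack=[( T] ptr=2 lookahead=* remaining=[* num * id ) $]
Step 5: shift *. Stack=[( T *] ptr=3 lookahead=num remaining=[num * id ) $]
Step 6: shift num. Stack=[( T * num] ptr=4 lookahead=* remaining=[* id ) $]
Step 7: reduce F->num. Stack=[( T * F] ptr=4 lookahead=* remaining=[* id ) $]
Step 8: reduce T->T * F. Stack=[( T] ptr=4 lookahead=* remaining=[* id ) $]
Step 9: shift *. Stack=[( T *] ptr=5 lookahead=id remaining=[id ) $]
Step 10: shift id. Stack=[( T * id] ptr=6 lookahead=) remaining=[) $]
Step 11: reduce F->id. Stack=[( T * F] ptr=6 lookahead=) remaining=[) $]
Step 12: reduce T->T * F. Stack=[( T] ptr=6 lookahead=) remaining=[) $]
Step 13: reduce E->T. Stack=[( E] ptr=6 lookahead=) remaining=[) $]
Step 14: shift ). Stack=[( E )] ptr=7 lookahead=$ remaining=[$]
Step 15: reduce F->( E ). Stack=[F] ptr=7 lookahead=$ remaining=[$]
Step 16: reduce T->F. Stack=[T] ptr=7 lookahead=$ remaining=[$]
Step 17: reduce E->T. Stack=[E] ptr=7 lookahead=$ remaining=[$]
Step 18: accept. Stack=[E] ptr=7 lookahead=$ remaining=[$]

Answer: 7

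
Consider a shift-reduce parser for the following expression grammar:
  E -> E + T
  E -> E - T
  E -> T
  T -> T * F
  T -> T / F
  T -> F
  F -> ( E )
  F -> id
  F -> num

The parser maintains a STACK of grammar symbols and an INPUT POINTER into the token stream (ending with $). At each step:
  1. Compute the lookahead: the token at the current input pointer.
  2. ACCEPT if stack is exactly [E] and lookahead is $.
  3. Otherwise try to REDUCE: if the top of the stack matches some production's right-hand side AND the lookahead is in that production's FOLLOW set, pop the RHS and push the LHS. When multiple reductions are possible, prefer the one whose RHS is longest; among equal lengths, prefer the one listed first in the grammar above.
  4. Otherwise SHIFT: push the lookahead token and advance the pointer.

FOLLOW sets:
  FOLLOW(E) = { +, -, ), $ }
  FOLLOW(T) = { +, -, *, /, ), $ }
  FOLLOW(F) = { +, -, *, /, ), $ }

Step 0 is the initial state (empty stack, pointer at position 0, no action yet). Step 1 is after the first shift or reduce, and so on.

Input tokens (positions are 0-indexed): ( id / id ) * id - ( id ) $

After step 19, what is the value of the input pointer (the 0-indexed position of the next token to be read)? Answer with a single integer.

Step 1: shift (. Stack=[(] ptr=1 lookahead=id remaining=[id / id ) * id - ( id ) $]
Step 2: shift id. Stack=[( id] ptr=2 lookahead=/ remaining=[/ id ) * id - ( id ) $]
Step 3: reduce F->id. Stack=[( F] ptr=2 lookahead=/ remaining=[/ id ) * id - ( id ) $]
Step 4: reduce T->F. Stack=[( T] ptr=2 lookahead=/ remaining=[/ id ) * id - ( id ) $]
Step 5: shift /. Stack=[( T /] ptr=3 lookahead=id remaining=[id ) * id - ( id ) $]
Step 6: shift id. Stack=[( T / id] ptr=4 lookahead=) remaining=[) * id - ( id ) $]
Step 7: reduce F->id. Stack=[( T / F] ptr=4 lookahead=) remaining=[) * id - ( id ) $]
Step 8: reduce T->T / F. Stack=[( T] ptr=4 lookahead=) remaining=[) * id - ( id ) $]
Step 9: reduce E->T. Stack=[( E] ptr=4 lookahead=) remaining=[) * id - ( id ) $]
Step 10: shift ). Stack=[( E )] ptr=5 lookahead=* remaining=[* id - ( id ) $]
Step 11: reduce F->( E ). Stack=[F] ptr=5 lookahead=* remaining=[* id - ( id ) $]
Step 12: reduce T->F. Stack=[T] ptr=5 lookahead=* remaining=[* id - ( id ) $]
Step 13: shift *. Stack=[T *] ptr=6 lookahead=id remaining=[id - ( id ) $]
Step 14: shift id. Stack=[T * id] ptr=7 lookahead=- remaining=[- ( id ) $]
Step 15: reduce F->id. Stack=[T * F] ptr=7 lookahead=- remaining=[- ( id ) $]
Step 16: reduce T->T * F. Stack=[T] ptr=7 lookahead=- remaining=[- ( id ) $]
Step 17: reduce E->T. Stack=[E] ptr=7 lookahead=- remaining=[- ( id ) $]
Step 18: shift -. Stack=[E -] ptr=8 lookahead=( remaining=[( id ) $]
Step 19: shift (. Stack=[E - (] ptr=9 lookahead=id remaining=[id ) $]

Answer: 9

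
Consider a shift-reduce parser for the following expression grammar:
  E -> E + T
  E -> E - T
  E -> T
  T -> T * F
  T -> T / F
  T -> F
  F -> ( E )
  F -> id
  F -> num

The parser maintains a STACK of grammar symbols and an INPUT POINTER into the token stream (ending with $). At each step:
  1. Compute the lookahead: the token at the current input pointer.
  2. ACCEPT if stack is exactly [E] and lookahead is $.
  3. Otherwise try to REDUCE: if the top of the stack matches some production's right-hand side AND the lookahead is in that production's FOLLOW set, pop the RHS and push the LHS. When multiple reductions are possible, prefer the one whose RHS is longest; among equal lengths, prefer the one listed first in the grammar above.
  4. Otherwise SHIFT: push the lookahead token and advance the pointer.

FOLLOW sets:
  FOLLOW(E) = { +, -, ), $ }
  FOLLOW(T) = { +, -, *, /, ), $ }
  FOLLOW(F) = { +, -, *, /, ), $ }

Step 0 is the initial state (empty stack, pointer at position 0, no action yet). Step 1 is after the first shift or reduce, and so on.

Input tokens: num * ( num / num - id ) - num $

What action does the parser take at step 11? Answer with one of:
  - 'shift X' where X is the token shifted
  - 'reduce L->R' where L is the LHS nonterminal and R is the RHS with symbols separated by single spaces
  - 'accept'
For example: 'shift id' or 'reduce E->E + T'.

Answer: reduce F->num

Derivation:
Step 1: shift num. Stack=[num] ptr=1 lookahead=* remaining=[* ( num / num - id ) - num $]
Step 2: reduce F->num. Stack=[F] ptr=1 lookahead=* remaining=[* ( num / num - id ) - num $]
Step 3: reduce T->F. Stack=[T] ptr=1 lookahead=* remaining=[* ( num / num - id ) - num $]
Step 4: shift *. Stack=[T *] ptr=2 lookahead=( remaining=[( num / num - id ) - num $]
Step 5: shift (. Stack=[T * (] ptr=3 lookahead=num remaining=[num / num - id ) - num $]
Step 6: shift num. Stack=[T * ( num] ptr=4 lookahead=/ remaining=[/ num - id ) - num $]
Step 7: reduce F->num. Stack=[T * ( F] ptr=4 lookahead=/ remaining=[/ num - id ) - num $]
Step 8: reduce T->F. Stack=[T * ( T] ptr=4 lookahead=/ remaining=[/ num - id ) - num $]
Step 9: shift /. Stack=[T * ( T /] ptr=5 lookahead=num remaining=[num - id ) - num $]
Step 10: shift num. Stack=[T * ( T / num] ptr=6 lookahead=- remaining=[- id ) - num $]
Step 11: reduce F->num. Stack=[T * ( T / F] ptr=6 lookahead=- remaining=[- id ) - num $]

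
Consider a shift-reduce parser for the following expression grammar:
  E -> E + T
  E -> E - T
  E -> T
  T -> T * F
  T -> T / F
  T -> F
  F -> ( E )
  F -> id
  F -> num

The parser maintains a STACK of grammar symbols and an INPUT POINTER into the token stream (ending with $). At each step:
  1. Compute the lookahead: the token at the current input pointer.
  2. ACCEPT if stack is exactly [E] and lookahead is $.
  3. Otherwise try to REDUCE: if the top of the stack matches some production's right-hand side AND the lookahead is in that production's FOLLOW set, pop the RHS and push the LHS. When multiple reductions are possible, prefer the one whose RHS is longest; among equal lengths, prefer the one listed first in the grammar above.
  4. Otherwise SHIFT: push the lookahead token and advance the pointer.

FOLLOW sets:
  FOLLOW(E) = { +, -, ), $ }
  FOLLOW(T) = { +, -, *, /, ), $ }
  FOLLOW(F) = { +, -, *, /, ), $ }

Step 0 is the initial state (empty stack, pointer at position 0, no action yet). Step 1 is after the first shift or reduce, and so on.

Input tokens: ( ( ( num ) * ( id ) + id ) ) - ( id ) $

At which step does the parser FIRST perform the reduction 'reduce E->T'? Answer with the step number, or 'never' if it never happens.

Step 1: shift (. Stack=[(] ptr=1 lookahead=( remaining=[( ( num ) * ( id ) + id ) ) - ( id ) $]
Step 2: shift (. Stack=[( (] ptr=2 lookahead=( remaining=[( num ) * ( id ) + id ) ) - ( id ) $]
Step 3: shift (. Stack=[( ( (] ptr=3 lookahead=num remaining=[num ) * ( id ) + id ) ) - ( id ) $]
Step 4: shift num. Stack=[( ( ( num] ptr=4 lookahead=) remaining=[) * ( id ) + id ) ) - ( id ) $]
Step 5: reduce F->num. Stack=[( ( ( F] ptr=4 lookahead=) remaining=[) * ( id ) + id ) ) - ( id ) $]
Step 6: reduce T->F. Stack=[( ( ( T] ptr=4 lookahead=) remaining=[) * ( id ) + id ) ) - ( id ) $]
Step 7: reduce E->T. Stack=[( ( ( E] ptr=4 lookahead=) remaining=[) * ( id ) + id ) ) - ( id ) $]

Answer: 7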